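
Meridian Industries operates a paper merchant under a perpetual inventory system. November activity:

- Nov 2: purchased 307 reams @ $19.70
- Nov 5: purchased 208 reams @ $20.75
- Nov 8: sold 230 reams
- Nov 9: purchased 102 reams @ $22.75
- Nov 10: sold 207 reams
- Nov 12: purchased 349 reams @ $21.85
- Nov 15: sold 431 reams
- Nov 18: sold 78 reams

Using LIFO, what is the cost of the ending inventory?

Nov 8, 230 sold [LIFO — newest first]: 208 @ $20.75 + 22 @ $19.70 = $4,749.40
Nov 10, 207 sold [LIFO — newest first]: 102 @ $22.75 + 105 @ $19.70 = $4,389.00
Nov 15, 431 sold [LIFO — newest first]: 349 @ $21.85 + 82 @ $19.70 = $9,241.05
Nov 18, 78 sold [LIFO — newest first]: 78 @ $19.70 = $1,536.60
Total COGS = $4,749.40 + $4,389.00 + $9,241.05 + $1,536.60 = $19,916.05
Ending inventory: 20 @ $19.70 = $394.00

Ending inventory = $394.00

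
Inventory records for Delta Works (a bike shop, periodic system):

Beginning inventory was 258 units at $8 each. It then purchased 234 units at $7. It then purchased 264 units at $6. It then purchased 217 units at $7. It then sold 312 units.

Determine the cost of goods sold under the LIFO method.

Sale 1 (312) [LIFO — newest first]: 217 @ $7 + 95 @ $6 = $2,089
Ending inventory: 258 @ $8 + 234 @ $7 + 169 @ $6 = $4,716

COGS = $2,089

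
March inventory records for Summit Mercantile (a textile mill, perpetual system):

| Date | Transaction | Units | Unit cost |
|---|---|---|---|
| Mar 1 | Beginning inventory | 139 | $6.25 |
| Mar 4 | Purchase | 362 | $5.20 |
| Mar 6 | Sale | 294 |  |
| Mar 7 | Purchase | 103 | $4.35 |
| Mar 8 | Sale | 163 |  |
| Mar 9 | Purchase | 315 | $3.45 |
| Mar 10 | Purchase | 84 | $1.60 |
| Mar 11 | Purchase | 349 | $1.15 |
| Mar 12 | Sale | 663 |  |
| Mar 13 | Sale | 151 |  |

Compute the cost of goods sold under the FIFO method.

COGS = $4,728.55

Mar 6, 294 sold [FIFO — oldest first]: 139 @ $6.25 + 155 @ $5.20 = $1,674.75
Mar 8, 163 sold [FIFO — oldest first]: 163 @ $5.20 = $847.60
Mar 12, 663 sold [FIFO — oldest first]: 44 @ $5.20 + 103 @ $4.35 + 315 @ $3.45 + 84 @ $1.60 + 117 @ $1.15 = $2,032.55
Mar 13, 151 sold [FIFO — oldest first]: 151 @ $1.15 = $173.65
Total COGS = $1,674.75 + $847.60 + $2,032.55 + $173.65 = $4,728.55
Ending inventory: 81 @ $1.15 = $93.15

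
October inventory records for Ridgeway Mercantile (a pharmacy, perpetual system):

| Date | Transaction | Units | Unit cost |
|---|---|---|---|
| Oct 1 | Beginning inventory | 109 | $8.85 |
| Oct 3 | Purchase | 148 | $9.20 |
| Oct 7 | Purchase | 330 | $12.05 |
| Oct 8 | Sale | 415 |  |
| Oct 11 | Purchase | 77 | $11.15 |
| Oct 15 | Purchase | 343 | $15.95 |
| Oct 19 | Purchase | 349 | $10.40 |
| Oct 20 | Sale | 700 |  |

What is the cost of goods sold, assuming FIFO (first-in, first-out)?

Oct 8, 415 sold [FIFO — oldest first]: 109 @ $8.85 + 148 @ $9.20 + 158 @ $12.05 = $4,230.15
Oct 20, 700 sold [FIFO — oldest first]: 172 @ $12.05 + 77 @ $11.15 + 343 @ $15.95 + 108 @ $10.40 = $9,525.20
Total COGS = $4,230.15 + $9,525.20 = $13,755.35
Ending inventory: 241 @ $10.40 = $2,506.40

COGS = $13,755.35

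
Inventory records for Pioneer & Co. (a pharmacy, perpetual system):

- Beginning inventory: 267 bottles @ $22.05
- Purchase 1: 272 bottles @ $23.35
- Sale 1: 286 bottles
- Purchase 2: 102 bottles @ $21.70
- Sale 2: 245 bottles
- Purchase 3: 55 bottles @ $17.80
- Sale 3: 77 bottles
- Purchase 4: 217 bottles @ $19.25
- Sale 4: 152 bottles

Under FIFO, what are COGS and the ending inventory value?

COGS = $16,662.95; ending inventory = $2,945.25

Sale 1 (286) [FIFO — oldest first]: 267 @ $22.05 + 19 @ $23.35 = $6,331.00
Sale 2 (245) [FIFO — oldest first]: 245 @ $23.35 = $5,720.75
Sale 3 (77) [FIFO — oldest first]: 8 @ $23.35 + 69 @ $21.70 = $1,684.10
Sale 4 (152) [FIFO — oldest first]: 33 @ $21.70 + 55 @ $17.80 + 64 @ $19.25 = $2,927.10
Total COGS = $6,331.00 + $5,720.75 + $1,684.10 + $2,927.10 = $16,662.95
Ending inventory: 153 @ $19.25 = $2,945.25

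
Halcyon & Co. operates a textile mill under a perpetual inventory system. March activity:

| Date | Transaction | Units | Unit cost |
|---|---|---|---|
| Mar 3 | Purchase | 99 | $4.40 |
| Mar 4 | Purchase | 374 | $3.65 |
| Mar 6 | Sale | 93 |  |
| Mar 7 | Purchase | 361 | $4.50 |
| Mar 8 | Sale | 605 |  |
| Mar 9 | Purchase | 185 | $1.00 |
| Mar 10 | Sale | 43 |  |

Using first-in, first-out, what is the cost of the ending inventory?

Ending inventory = $603.50

Mar 6, 93 sold [FIFO — oldest first]: 93 @ $4.40 = $409.20
Mar 8, 605 sold [FIFO — oldest first]: 6 @ $4.40 + 374 @ $3.65 + 225 @ $4.50 = $2,404.00
Mar 10, 43 sold [FIFO — oldest first]: 43 @ $4.50 = $193.50
Total COGS = $409.20 + $2,404.00 + $193.50 = $3,006.70
Ending inventory: 93 @ $4.50 + 185 @ $1.00 = $603.50
Check: goods available $3,610.20 = COGS $3,006.70 + ending $603.50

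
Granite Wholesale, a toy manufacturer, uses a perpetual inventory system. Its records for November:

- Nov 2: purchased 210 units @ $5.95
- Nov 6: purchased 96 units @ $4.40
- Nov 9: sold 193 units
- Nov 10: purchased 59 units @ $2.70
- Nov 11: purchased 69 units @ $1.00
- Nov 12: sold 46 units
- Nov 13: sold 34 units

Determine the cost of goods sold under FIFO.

Nov 9, 193 sold [FIFO — oldest first]: 193 @ $5.95 = $1,148.35
Nov 12, 46 sold [FIFO — oldest first]: 17 @ $5.95 + 29 @ $4.40 = $228.75
Nov 13, 34 sold [FIFO — oldest first]: 34 @ $4.40 = $149.60
Total COGS = $1,148.35 + $228.75 + $149.60 = $1,526.70
Ending inventory: 33 @ $4.40 + 59 @ $2.70 + 69 @ $1.00 = $373.50
Check: goods available $1,900.20 = COGS $1,526.70 + ending $373.50

COGS = $1,526.70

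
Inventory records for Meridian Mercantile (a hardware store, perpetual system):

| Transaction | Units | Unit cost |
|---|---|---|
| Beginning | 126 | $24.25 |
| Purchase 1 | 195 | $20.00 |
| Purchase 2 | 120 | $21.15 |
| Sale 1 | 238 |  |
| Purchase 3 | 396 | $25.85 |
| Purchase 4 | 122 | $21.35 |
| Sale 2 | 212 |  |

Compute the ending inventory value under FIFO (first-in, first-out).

Sale 1 (238) [FIFO — oldest first]: 126 @ $24.25 + 112 @ $20.00 = $5,295.50
Sale 2 (212) [FIFO — oldest first]: 83 @ $20.00 + 120 @ $21.15 + 9 @ $25.85 = $4,430.65
Total COGS = $5,295.50 + $4,430.65 = $9,726.15
Ending inventory: 387 @ $25.85 + 122 @ $21.35 = $12,608.65

Ending inventory = $12,608.65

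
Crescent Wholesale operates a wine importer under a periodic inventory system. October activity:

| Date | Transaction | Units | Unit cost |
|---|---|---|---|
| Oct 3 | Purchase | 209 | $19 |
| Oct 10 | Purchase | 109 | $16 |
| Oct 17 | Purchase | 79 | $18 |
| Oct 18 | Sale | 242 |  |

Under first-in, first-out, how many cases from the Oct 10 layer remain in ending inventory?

Oct 18, 242 sold [FIFO — oldest first]: 209 @ $19 + 33 @ $16 = $4,499
Ending inventory: 76 @ $16 + 79 @ $18 = $2,638
Check: goods available $7,137 = COGS $4,499 + ending $2,638

76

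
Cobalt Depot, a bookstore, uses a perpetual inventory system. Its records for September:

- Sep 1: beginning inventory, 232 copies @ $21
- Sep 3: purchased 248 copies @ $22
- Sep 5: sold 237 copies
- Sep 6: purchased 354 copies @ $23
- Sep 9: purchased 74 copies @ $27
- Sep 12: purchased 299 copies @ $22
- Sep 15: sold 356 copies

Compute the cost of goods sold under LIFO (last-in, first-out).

COGS = $13,331

Sep 5, 237 sold [LIFO — newest first]: 237 @ $22 = $5,214
Sep 15, 356 sold [LIFO — newest first]: 299 @ $22 + 57 @ $27 = $8,117
Total COGS = $5,214 + $8,117 = $13,331
Ending inventory: 232 @ $21 + 11 @ $22 + 354 @ $23 + 17 @ $27 = $13,715
Check: goods available $27,046 = COGS $13,331 + ending $13,715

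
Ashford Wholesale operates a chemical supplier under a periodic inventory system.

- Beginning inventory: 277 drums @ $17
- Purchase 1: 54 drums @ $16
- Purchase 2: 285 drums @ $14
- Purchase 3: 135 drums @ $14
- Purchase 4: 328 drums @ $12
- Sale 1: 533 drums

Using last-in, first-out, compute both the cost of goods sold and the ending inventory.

COGS = $6,806; ending inventory = $8,583

Sale 1 (533) [LIFO — newest first]: 328 @ $12 + 135 @ $14 + 70 @ $14 = $6,806
Ending inventory: 277 @ $17 + 54 @ $16 + 215 @ $14 = $8,583
Check: goods available $15,389 = COGS $6,806 + ending $8,583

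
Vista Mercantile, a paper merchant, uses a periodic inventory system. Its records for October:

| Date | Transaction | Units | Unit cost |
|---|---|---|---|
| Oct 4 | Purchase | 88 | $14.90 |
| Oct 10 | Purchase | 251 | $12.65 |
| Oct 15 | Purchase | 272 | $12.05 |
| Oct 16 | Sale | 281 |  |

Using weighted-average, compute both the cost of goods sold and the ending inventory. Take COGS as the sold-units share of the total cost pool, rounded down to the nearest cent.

COGS = $3,570.65; ending inventory = $4,193.30

Oct 16, sell 281: 281/611 × $7,763.95 → $3,570.65
Ending inventory (cost pool remaining) = $4,193.30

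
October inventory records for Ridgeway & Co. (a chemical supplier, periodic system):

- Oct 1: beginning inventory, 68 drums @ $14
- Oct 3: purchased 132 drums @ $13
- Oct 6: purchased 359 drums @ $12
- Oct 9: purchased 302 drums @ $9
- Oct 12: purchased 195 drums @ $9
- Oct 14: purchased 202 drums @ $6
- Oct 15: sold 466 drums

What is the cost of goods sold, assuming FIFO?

COGS = $5,860

Oct 15, 466 sold [FIFO — oldest first]: 68 @ $14 + 132 @ $13 + 266 @ $12 = $5,860
Ending inventory: 93 @ $12 + 302 @ $9 + 195 @ $9 + 202 @ $6 = $6,801
Check: goods available $12,661 = COGS $5,860 + ending $6,801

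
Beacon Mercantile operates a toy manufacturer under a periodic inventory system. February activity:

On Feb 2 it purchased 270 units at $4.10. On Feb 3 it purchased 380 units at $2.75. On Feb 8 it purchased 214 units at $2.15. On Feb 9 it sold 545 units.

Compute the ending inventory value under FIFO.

Feb 9, 545 sold [FIFO — oldest first]: 270 @ $4.10 + 275 @ $2.75 = $1,863.25
Ending inventory: 105 @ $2.75 + 214 @ $2.15 = $748.85

Ending inventory = $748.85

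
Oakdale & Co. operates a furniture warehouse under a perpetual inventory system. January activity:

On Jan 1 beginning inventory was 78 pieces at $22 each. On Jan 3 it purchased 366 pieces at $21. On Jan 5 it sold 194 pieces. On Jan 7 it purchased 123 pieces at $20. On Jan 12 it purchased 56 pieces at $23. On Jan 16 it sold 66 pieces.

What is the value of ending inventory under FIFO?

Jan 5, 194 sold [FIFO — oldest first]: 78 @ $22 + 116 @ $21 = $4,152
Jan 16, 66 sold [FIFO — oldest first]: 66 @ $21 = $1,386
Total COGS = $4,152 + $1,386 = $5,538
Ending inventory: 184 @ $21 + 123 @ $20 + 56 @ $23 = $7,612
Check: goods available $13,150 = COGS $5,538 + ending $7,612

Ending inventory = $7,612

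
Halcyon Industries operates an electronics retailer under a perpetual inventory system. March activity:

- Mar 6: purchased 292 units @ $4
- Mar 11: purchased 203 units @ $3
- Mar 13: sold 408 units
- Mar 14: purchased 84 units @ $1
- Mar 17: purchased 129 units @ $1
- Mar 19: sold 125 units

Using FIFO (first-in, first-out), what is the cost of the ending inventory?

Ending inventory = $175

Mar 13, 408 sold [FIFO — oldest first]: 292 @ $4 + 116 @ $3 = $1,516
Mar 19, 125 sold [FIFO — oldest first]: 87 @ $3 + 38 @ $1 = $299
Total COGS = $1,516 + $299 = $1,815
Ending inventory: 46 @ $1 + 129 @ $1 = $175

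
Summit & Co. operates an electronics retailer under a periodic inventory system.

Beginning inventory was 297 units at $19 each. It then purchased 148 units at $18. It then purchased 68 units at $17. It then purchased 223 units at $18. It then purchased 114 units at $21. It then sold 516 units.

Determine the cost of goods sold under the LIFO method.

Sale 1 (516) [LIFO — newest first]: 114 @ $21 + 223 @ $18 + 68 @ $17 + 111 @ $18 = $9,562
Ending inventory: 297 @ $19 + 37 @ $18 = $6,309
Check: goods available $15,871 = COGS $9,562 + ending $6,309

COGS = $9,562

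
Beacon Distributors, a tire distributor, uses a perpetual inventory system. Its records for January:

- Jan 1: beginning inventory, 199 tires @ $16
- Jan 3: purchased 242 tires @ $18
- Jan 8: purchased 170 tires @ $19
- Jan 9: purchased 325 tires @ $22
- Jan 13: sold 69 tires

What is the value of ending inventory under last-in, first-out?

Ending inventory = $16,402

Jan 13, 69 sold [LIFO — newest first]: 69 @ $22 = $1,518
Ending inventory: 199 @ $16 + 242 @ $18 + 170 @ $19 + 256 @ $22 = $16,402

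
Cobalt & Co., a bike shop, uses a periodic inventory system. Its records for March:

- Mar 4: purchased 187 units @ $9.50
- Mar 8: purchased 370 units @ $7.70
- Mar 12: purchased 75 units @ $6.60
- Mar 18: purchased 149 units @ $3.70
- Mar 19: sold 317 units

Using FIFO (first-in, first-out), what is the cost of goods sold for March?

COGS = $2,777.50

Mar 19, 317 sold [FIFO — oldest first]: 187 @ $9.50 + 130 @ $7.70 = $2,777.50
Ending inventory: 240 @ $7.70 + 75 @ $6.60 + 149 @ $3.70 = $2,894.30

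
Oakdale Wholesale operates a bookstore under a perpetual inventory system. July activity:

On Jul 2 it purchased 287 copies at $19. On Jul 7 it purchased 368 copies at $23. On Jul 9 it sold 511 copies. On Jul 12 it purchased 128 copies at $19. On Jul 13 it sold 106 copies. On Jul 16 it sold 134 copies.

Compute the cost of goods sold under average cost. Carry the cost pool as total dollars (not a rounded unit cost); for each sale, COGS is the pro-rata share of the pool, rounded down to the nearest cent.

After Jul 2: 287 on hand, pool $5,453.00 (≈ $19.0000 each)
After Jul 7: 655 on hand, pool $13,917.00 (≈ $21.2473 each)
Jul 9, sell 511: 511/655 × $13,917.00 → $10,857.38
After Jul 12: 272 on hand, pool $5,491.62 (≈ $20.1898 each)
Jul 13, sell 106: 106/272 × $5,491.62 → $2,140.11
Jul 16, sell 134: 134/166 × $3,351.51 → $2,705.43
Total COGS = $10,857.38 + $2,140.11 + $2,705.43 = $15,702.92
Ending inventory (cost pool remaining) = $646.08
Check: goods available $16,349.00 = COGS $15,702.92 + ending $646.08

COGS = $15,702.92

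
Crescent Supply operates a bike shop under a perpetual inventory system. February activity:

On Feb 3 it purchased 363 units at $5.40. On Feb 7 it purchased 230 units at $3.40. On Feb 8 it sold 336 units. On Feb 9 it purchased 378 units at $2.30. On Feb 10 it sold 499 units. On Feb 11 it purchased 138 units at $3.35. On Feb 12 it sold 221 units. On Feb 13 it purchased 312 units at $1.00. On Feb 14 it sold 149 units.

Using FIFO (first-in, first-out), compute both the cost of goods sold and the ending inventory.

Feb 8, 336 sold [FIFO — oldest first]: 336 @ $5.40 = $1,814.40
Feb 10, 499 sold [FIFO — oldest first]: 27 @ $5.40 + 230 @ $3.40 + 242 @ $2.30 = $1,484.40
Feb 12, 221 sold [FIFO — oldest first]: 136 @ $2.30 + 85 @ $3.35 = $597.55
Feb 14, 149 sold [FIFO — oldest first]: 53 @ $3.35 + 96 @ $1.00 = $273.55
Total COGS = $1,814.40 + $1,484.40 + $597.55 + $273.55 = $4,169.90
Ending inventory: 216 @ $1.00 = $216.00
Check: goods available $4,385.90 = COGS $4,169.90 + ending $216.00

COGS = $4,169.90; ending inventory = $216.00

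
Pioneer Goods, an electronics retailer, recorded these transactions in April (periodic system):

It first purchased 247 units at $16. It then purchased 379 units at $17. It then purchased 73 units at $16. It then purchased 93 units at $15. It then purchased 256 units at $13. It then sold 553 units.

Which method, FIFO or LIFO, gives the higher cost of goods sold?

FIFO COGS: 247 @ $16 + 306 @ $17 = $9,154
LIFO COGS: 256 @ $13 + 93 @ $15 + 73 @ $16 + 131 @ $17 = $8,118

FIFO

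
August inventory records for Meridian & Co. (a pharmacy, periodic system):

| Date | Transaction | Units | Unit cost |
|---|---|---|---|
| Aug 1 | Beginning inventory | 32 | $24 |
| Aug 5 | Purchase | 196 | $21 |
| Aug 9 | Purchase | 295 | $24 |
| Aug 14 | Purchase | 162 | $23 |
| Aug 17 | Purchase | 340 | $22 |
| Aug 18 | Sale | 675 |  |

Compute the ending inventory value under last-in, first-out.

Ending inventory = $7,812

Aug 18, 675 sold [LIFO — newest first]: 340 @ $22 + 162 @ $23 + 173 @ $24 = $15,358
Ending inventory: 32 @ $24 + 196 @ $21 + 122 @ $24 = $7,812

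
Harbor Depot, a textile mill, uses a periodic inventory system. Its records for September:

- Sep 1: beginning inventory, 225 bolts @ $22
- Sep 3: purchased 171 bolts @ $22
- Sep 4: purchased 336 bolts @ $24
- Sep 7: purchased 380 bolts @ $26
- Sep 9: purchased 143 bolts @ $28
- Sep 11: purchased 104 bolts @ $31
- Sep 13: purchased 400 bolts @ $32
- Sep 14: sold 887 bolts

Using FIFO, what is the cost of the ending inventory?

Ending inventory = $25,878

Sep 14, 887 sold [FIFO — oldest first]: 225 @ $22 + 171 @ $22 + 336 @ $24 + 155 @ $26 = $20,806
Ending inventory: 225 @ $26 + 143 @ $28 + 104 @ $31 + 400 @ $32 = $25,878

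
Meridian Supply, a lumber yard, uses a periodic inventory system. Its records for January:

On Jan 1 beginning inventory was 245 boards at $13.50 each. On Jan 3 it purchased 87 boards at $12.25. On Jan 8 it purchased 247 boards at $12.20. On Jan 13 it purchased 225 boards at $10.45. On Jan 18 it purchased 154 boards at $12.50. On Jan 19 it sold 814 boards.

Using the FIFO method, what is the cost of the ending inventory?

Ending inventory = $1,800.00

Jan 19, 814 sold [FIFO — oldest first]: 245 @ $13.50 + 87 @ $12.25 + 247 @ $12.20 + 225 @ $10.45 + 10 @ $12.50 = $9,862.90
Ending inventory: 144 @ $12.50 = $1,800.00
Check: goods available $11,662.90 = COGS $9,862.90 + ending $1,800.00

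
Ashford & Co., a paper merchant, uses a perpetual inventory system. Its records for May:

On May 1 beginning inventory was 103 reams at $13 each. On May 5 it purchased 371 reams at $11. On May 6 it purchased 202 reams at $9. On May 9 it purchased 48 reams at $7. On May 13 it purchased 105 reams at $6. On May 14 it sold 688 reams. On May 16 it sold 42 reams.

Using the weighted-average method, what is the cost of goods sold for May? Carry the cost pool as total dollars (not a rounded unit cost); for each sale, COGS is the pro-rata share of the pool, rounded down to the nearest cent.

COGS = $7,224.26

After May 1: 103 on hand, pool $1,339.00 (≈ $13.0000 each)
After May 5: 474 on hand, pool $5,420.00 (≈ $11.4346 each)
After May 6: 676 on hand, pool $7,238.00 (≈ $10.7071 each)
After May 9: 724 on hand, pool $7,574.00 (≈ $10.4613 each)
After May 13: 829 on hand, pool $8,204.00 (≈ $9.8963 each)
May 14, sell 688: 688/829 × $8,204.00 → $6,808.62
May 16, sell 42: 42/141 × $1,395.38 → $415.64
Total COGS = $6,808.62 + $415.64 = $7,224.26
Ending inventory (cost pool remaining) = $979.74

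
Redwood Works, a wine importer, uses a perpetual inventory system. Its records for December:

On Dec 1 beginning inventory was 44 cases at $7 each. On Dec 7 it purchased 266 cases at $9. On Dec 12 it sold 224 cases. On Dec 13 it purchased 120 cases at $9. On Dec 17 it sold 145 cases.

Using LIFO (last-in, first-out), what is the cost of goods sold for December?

Dec 12, 224 sold [LIFO — newest first]: 224 @ $9 = $2,016
Dec 17, 145 sold [LIFO — newest first]: 120 @ $9 + 25 @ $9 = $1,305
Total COGS = $2,016 + $1,305 = $3,321
Ending inventory: 44 @ $7 + 17 @ $9 = $461
Check: goods available $3,782 = COGS $3,321 + ending $461

COGS = $3,321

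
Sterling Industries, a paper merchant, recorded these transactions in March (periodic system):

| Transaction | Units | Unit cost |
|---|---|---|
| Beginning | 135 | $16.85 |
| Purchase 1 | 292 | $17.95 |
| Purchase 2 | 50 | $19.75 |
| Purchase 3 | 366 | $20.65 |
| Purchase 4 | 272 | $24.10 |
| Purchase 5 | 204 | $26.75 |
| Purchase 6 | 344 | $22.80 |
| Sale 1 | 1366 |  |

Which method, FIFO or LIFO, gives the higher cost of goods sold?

FIFO COGS: 135 @ $16.85 + 292 @ $17.95 + 50 @ $19.75 + 366 @ $20.65 + 272 @ $24.10 + 204 @ $26.75 + 47 @ $22.80 = $29,145.35
LIFO COGS: 344 @ $22.80 + 204 @ $26.75 + 272 @ $24.10 + 366 @ $20.65 + 50 @ $19.75 + 130 @ $17.95 = $30,734.30

LIFO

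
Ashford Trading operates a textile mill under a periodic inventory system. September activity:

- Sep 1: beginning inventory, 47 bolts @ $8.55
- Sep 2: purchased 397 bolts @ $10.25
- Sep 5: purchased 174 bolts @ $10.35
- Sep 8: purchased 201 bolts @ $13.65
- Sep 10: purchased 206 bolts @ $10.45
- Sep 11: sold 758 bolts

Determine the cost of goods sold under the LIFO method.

COGS = $8,511.50

Sep 11, 758 sold [LIFO — newest first]: 206 @ $10.45 + 201 @ $13.65 + 174 @ $10.35 + 177 @ $10.25 = $8,511.50
Ending inventory: 47 @ $8.55 + 220 @ $10.25 = $2,656.85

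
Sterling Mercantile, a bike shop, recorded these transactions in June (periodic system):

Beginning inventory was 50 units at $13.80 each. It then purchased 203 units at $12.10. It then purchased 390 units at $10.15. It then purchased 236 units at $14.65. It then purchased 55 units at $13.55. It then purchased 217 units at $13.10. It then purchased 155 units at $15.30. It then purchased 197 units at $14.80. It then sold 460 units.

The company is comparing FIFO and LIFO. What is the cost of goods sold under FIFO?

COGS = $5,247.35

FIFO COGS: 50 @ $13.80 + 203 @ $12.10 + 207 @ $10.15 = $5,247.35
LIFO COGS: 197 @ $14.80 + 155 @ $15.30 + 108 @ $13.10 = $6,701.90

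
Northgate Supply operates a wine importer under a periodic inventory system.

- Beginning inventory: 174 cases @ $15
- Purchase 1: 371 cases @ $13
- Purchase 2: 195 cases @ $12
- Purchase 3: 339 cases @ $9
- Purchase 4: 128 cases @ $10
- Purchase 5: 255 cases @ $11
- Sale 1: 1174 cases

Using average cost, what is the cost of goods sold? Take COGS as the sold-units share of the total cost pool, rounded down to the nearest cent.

COGS = $13,578.08

Sale 1, sell 1174: 1174/1462 × $16,909.00 → $13,578.08
Ending inventory (cost pool remaining) = $3,330.92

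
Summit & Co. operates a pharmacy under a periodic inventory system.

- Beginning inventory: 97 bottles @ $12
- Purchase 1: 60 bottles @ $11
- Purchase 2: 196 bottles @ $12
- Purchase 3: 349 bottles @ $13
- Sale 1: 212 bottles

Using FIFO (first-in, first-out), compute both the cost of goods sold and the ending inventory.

Sale 1 (212) [FIFO — oldest first]: 97 @ $12 + 60 @ $11 + 55 @ $12 = $2,484
Ending inventory: 141 @ $12 + 349 @ $13 = $6,229
Check: goods available $8,713 = COGS $2,484 + ending $6,229

COGS = $2,484; ending inventory = $6,229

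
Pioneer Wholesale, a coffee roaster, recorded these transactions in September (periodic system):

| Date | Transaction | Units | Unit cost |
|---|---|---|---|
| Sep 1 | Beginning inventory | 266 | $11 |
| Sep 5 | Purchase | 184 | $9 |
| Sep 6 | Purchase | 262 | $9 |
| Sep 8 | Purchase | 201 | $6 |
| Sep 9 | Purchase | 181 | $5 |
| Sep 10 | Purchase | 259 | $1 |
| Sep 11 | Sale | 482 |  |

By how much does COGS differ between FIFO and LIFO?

$3,454

FIFO COGS: 266 @ $11 + 184 @ $9 + 32 @ $9 = $4,870
LIFO COGS: 259 @ $1 + 181 @ $5 + 42 @ $6 = $1,416
Difference = |$4,870 − $1,416| = $3,454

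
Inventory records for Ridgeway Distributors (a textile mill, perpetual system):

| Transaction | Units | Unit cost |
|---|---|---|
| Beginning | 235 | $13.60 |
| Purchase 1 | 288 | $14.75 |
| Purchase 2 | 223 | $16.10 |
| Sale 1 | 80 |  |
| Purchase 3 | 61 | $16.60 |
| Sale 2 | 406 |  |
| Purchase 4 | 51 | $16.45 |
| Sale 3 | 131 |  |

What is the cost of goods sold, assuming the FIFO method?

COGS = $8,957.40

Sale 1 (80) [FIFO — oldest first]: 80 @ $13.60 = $1,088.00
Sale 2 (406) [FIFO — oldest first]: 155 @ $13.60 + 251 @ $14.75 = $5,810.25
Sale 3 (131) [FIFO — oldest first]: 37 @ $14.75 + 94 @ $16.10 = $2,059.15
Total COGS = $1,088.00 + $5,810.25 + $2,059.15 = $8,957.40
Ending inventory: 129 @ $16.10 + 61 @ $16.60 + 51 @ $16.45 = $3,928.45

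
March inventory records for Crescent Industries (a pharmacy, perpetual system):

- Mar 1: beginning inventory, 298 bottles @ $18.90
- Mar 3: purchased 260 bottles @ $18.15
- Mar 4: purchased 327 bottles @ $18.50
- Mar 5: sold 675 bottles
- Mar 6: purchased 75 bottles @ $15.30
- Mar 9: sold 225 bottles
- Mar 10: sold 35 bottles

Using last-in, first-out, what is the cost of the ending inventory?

Mar 5, 675 sold [LIFO — newest first]: 327 @ $18.50 + 260 @ $18.15 + 88 @ $18.90 = $12,431.70
Mar 9, 225 sold [LIFO — newest first]: 75 @ $15.30 + 150 @ $18.90 = $3,982.50
Mar 10, 35 sold [LIFO — newest first]: 35 @ $18.90 = $661.50
Total COGS = $12,431.70 + $3,982.50 + $661.50 = $17,075.70
Ending inventory: 25 @ $18.90 = $472.50

Ending inventory = $472.50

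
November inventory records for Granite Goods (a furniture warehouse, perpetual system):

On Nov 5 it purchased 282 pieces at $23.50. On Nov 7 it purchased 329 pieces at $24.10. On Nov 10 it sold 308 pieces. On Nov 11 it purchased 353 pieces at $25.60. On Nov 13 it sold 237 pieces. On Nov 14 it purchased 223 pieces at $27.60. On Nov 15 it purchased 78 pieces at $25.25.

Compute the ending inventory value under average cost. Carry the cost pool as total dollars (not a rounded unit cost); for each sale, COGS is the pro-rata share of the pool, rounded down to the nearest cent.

After Nov 5: 282 on hand, pool $6,627.00 (≈ $23.5000 each)
After Nov 7: 611 on hand, pool $14,555.90 (≈ $23.8231 each)
Nov 10, sell 308: 308/611 × $14,555.90 → $7,337.50
After Nov 11: 656 on hand, pool $16,255.20 (≈ $24.7793 each)
Nov 13, sell 237: 237/656 × $16,255.20 → $5,872.68
After Nov 14: 642 on hand, pool $16,537.32 (≈ $25.7591 each)
After Nov 15: 720 on hand, pool $18,506.82 (≈ $25.7039 each)
Total COGS = $7,337.50 + $5,872.68 = $13,210.18
Ending inventory (cost pool remaining) = $18,506.82
Check: goods available $31,717.00 = COGS $13,210.18 + ending $18,506.82

Ending inventory = $18,506.82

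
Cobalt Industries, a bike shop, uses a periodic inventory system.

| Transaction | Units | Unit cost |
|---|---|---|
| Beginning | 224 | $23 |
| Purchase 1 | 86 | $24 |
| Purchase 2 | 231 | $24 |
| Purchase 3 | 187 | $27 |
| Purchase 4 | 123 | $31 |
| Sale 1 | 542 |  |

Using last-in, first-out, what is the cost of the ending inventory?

Ending inventory = $7,192

Sale 1 (542) [LIFO — newest first]: 123 @ $31 + 187 @ $27 + 231 @ $24 + 1 @ $24 = $14,430
Ending inventory: 224 @ $23 + 85 @ $24 = $7,192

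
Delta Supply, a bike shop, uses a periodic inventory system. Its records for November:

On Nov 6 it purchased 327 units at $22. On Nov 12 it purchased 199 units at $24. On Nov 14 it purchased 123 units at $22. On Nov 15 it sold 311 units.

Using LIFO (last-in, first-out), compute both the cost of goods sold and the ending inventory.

COGS = $7,218; ending inventory = $7,458

Nov 15, 311 sold [LIFO — newest first]: 123 @ $22 + 188 @ $24 = $7,218
Ending inventory: 327 @ $22 + 11 @ $24 = $7,458
Check: goods available $14,676 = COGS $7,218 + ending $7,458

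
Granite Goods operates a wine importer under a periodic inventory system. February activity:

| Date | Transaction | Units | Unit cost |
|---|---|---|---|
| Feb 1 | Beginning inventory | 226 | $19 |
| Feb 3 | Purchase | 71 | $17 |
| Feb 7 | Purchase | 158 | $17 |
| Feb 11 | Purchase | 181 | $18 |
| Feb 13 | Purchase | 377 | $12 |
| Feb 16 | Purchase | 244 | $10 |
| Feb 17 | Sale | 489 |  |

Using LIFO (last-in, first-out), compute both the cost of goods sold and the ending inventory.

COGS = $5,380; ending inventory = $13,029

Feb 17, 489 sold [LIFO — newest first]: 244 @ $10 + 245 @ $12 = $5,380
Ending inventory: 226 @ $19 + 71 @ $17 + 158 @ $17 + 181 @ $18 + 132 @ $12 = $13,029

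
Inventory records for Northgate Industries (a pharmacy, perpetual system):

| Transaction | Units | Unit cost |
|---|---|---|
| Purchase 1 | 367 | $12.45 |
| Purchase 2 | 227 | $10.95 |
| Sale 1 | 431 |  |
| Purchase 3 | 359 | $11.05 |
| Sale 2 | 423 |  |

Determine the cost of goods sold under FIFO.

Sale 1 (431) [FIFO — oldest first]: 367 @ $12.45 + 64 @ $10.95 = $5,269.95
Sale 2 (423) [FIFO — oldest first]: 163 @ $10.95 + 260 @ $11.05 = $4,657.85
Total COGS = $5,269.95 + $4,657.85 = $9,927.80
Ending inventory: 99 @ $11.05 = $1,093.95
Check: goods available $11,021.75 = COGS $9,927.80 + ending $1,093.95

COGS = $9,927.80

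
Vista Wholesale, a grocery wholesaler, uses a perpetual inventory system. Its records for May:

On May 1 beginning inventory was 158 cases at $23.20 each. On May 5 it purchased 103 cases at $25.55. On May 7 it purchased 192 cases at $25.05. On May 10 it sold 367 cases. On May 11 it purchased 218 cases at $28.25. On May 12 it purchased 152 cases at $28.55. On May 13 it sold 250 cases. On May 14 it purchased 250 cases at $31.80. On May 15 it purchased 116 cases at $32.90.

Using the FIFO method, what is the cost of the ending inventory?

Ending inventory = $17,631.50

May 10, 367 sold [FIFO — oldest first]: 158 @ $23.20 + 103 @ $25.55 + 106 @ $25.05 = $8,952.55
May 13, 250 sold [FIFO — oldest first]: 86 @ $25.05 + 164 @ $28.25 = $6,787.30
Total COGS = $8,952.55 + $6,787.30 = $15,739.85
Ending inventory: 54 @ $28.25 + 152 @ $28.55 + 250 @ $31.80 + 116 @ $32.90 = $17,631.50
Check: goods available $33,371.35 = COGS $15,739.85 + ending $17,631.50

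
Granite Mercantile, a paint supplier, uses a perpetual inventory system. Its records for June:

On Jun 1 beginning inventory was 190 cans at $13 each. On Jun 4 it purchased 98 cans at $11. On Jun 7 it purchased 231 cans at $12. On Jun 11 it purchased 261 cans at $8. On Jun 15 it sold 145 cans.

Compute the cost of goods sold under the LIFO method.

Jun 15, 145 sold [LIFO — newest first]: 145 @ $8 = $1,160
Ending inventory: 190 @ $13 + 98 @ $11 + 231 @ $12 + 116 @ $8 = $7,248

COGS = $1,160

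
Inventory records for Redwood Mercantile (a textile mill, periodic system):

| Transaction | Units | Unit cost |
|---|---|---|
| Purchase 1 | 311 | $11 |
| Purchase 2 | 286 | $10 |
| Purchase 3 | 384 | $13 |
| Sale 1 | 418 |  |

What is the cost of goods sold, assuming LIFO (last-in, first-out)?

Sale 1 (418) [LIFO — newest first]: 384 @ $13 + 34 @ $10 = $5,332
Ending inventory: 311 @ $11 + 252 @ $10 = $5,941

COGS = $5,332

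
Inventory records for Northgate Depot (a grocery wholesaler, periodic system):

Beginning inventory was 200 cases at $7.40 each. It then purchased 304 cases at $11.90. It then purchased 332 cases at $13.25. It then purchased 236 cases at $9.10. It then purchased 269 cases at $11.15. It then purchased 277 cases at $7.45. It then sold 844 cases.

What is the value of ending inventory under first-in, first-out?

Ending inventory = $7,137.80

Sale 1 (844) [FIFO — oldest first]: 200 @ $7.40 + 304 @ $11.90 + 332 @ $13.25 + 8 @ $9.10 = $9,569.40
Ending inventory: 228 @ $9.10 + 269 @ $11.15 + 277 @ $7.45 = $7,137.80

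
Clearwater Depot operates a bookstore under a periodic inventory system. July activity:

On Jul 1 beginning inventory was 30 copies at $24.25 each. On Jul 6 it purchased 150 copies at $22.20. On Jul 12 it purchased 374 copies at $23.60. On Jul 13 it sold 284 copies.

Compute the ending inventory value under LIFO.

Ending inventory = $6,181.50

Jul 13, 284 sold [LIFO — newest first]: 284 @ $23.60 = $6,702.40
Ending inventory: 30 @ $24.25 + 150 @ $22.20 + 90 @ $23.60 = $6,181.50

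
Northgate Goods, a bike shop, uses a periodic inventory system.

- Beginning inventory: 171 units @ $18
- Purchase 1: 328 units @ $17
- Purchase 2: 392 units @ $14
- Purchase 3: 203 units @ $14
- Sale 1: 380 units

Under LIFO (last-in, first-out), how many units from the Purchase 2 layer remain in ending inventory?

Sale 1 (380) [LIFO — newest first]: 203 @ $14 + 177 @ $14 = $5,320
Ending inventory: 171 @ $18 + 328 @ $17 + 215 @ $14 = $11,664
Check: goods available $16,984 = COGS $5,320 + ending $11,664

215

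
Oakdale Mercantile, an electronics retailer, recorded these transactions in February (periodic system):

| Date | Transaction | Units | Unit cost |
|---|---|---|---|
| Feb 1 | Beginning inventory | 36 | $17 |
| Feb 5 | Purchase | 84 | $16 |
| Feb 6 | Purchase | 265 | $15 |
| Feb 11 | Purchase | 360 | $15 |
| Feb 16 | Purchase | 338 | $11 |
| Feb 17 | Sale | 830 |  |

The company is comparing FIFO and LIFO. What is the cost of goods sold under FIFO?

FIFO COGS: 36 @ $17 + 84 @ $16 + 265 @ $15 + 360 @ $15 + 85 @ $11 = $12,266
LIFO COGS: 338 @ $11 + 360 @ $15 + 132 @ $15 = $11,098

COGS = $12,266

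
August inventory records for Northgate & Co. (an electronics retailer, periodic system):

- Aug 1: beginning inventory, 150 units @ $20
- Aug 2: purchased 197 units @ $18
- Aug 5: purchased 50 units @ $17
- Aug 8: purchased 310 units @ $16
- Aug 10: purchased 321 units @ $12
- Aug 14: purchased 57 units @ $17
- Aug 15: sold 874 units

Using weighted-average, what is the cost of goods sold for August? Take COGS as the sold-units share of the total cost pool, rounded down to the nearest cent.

Aug 15, sell 874: 874/1085 × $17,177.00 → $13,836.58
Ending inventory (cost pool remaining) = $3,340.42

COGS = $13,836.58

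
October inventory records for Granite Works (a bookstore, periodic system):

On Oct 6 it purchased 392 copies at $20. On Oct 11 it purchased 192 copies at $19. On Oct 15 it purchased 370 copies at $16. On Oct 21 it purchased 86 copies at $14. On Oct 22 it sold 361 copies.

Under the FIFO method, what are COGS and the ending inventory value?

Oct 22, 361 sold [FIFO — oldest first]: 361 @ $20 = $7,220
Ending inventory: 31 @ $20 + 192 @ $19 + 370 @ $16 + 86 @ $14 = $11,392
Check: goods available $18,612 = COGS $7,220 + ending $11,392

COGS = $7,220; ending inventory = $11,392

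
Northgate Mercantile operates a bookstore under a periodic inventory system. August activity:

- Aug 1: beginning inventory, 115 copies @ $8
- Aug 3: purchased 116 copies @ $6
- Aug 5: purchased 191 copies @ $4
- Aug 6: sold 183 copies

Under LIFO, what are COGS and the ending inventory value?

Aug 6, 183 sold [LIFO — newest first]: 183 @ $4 = $732
Ending inventory: 115 @ $8 + 116 @ $6 + 8 @ $4 = $1,648
Check: goods available $2,380 = COGS $732 + ending $1,648

COGS = $732; ending inventory = $1,648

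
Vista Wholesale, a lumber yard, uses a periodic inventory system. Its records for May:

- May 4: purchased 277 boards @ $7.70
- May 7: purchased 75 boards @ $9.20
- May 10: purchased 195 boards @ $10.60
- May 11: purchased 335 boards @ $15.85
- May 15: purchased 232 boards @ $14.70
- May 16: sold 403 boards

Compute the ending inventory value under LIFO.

May 16, 403 sold [LIFO — newest first]: 232 @ $14.70 + 171 @ $15.85 = $6,120.75
Ending inventory: 277 @ $7.70 + 75 @ $9.20 + 195 @ $10.60 + 164 @ $15.85 = $7,489.30

Ending inventory = $7,489.30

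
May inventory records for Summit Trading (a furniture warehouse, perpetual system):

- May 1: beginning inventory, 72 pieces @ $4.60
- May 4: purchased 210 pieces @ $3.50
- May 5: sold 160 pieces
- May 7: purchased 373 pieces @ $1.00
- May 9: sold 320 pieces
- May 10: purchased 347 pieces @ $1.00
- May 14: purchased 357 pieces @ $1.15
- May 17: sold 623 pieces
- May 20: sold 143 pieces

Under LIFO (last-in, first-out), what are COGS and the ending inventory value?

May 5, 160 sold [LIFO — newest first]: 160 @ $3.50 = $560.00
May 9, 320 sold [LIFO — newest first]: 320 @ $1.00 = $320.00
May 17, 623 sold [LIFO — newest first]: 357 @ $1.15 + 266 @ $1.00 = $676.55
May 20, 143 sold [LIFO — newest first]: 81 @ $1.00 + 53 @ $1.00 + 9 @ $3.50 = $165.50
Total COGS = $560.00 + $320.00 + $676.55 + $165.50 = $1,722.05
Ending inventory: 72 @ $4.60 + 41 @ $3.50 = $474.70

COGS = $1,722.05; ending inventory = $474.70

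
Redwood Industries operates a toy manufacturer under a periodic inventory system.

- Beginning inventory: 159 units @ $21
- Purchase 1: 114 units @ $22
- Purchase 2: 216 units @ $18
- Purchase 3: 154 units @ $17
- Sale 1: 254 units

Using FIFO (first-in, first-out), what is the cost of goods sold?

Sale 1 (254) [FIFO — oldest first]: 159 @ $21 + 95 @ $22 = $5,429
Ending inventory: 19 @ $22 + 216 @ $18 + 154 @ $17 = $6,924

COGS = $5,429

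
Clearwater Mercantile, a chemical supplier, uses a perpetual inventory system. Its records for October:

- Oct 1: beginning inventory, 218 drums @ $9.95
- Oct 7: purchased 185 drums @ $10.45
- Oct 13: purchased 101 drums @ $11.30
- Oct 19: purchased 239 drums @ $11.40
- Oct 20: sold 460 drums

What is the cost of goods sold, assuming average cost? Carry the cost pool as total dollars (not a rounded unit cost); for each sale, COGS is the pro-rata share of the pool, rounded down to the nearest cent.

COGS = $4,933.23

After Oct 1: 218 on hand, pool $2,169.10 (≈ $9.9500 each)
After Oct 7: 403 on hand, pool $4,102.35 (≈ $10.1795 each)
After Oct 13: 504 on hand, pool $5,243.65 (≈ $10.4041 each)
After Oct 19: 743 on hand, pool $7,968.25 (≈ $10.7244 each)
Oct 20, sell 460: 460/743 × $7,968.25 → $4,933.23
Ending inventory (cost pool remaining) = $3,035.02
Check: goods available $7,968.25 = COGS $4,933.23 + ending $3,035.02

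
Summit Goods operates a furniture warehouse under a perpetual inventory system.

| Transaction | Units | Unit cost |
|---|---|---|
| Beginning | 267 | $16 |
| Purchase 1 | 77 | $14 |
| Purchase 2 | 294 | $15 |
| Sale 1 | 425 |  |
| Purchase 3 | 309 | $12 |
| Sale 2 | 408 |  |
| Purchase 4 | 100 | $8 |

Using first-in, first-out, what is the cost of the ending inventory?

Sale 1 (425) [FIFO — oldest first]: 267 @ $16 + 77 @ $14 + 81 @ $15 = $6,565
Sale 2 (408) [FIFO — oldest first]: 213 @ $15 + 195 @ $12 = $5,535
Total COGS = $6,565 + $5,535 = $12,100
Ending inventory: 114 @ $12 + 100 @ $8 = $2,168
Check: goods available $14,268 = COGS $12,100 + ending $2,168

Ending inventory = $2,168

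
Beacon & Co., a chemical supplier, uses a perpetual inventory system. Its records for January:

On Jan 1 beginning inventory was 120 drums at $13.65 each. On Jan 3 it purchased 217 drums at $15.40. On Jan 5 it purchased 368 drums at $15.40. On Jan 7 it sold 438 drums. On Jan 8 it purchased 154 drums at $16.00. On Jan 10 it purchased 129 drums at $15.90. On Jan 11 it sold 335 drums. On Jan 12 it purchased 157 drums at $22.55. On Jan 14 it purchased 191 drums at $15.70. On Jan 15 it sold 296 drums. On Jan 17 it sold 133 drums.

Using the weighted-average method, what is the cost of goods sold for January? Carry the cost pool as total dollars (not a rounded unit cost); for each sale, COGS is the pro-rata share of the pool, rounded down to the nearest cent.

After Jan 1: 120 on hand, pool $1,638.00 (≈ $13.6500 each)
After Jan 3: 337 on hand, pool $4,979.80 (≈ $14.7769 each)
After Jan 5: 705 on hand, pool $10,647.00 (≈ $15.1021 each)
Jan 7, sell 438: 438/705 × $10,647.00 → $6,614.73
After Jan 8: 421 on hand, pool $6,496.27 (≈ $15.4306 each)
After Jan 10: 550 on hand, pool $8,547.37 (≈ $15.5407 each)
Jan 11, sell 335: 335/550 × $8,547.37 → $5,206.12
After Jan 12: 372 on hand, pool $6,881.60 (≈ $18.4989 each)
After Jan 14: 563 on hand, pool $9,880.30 (≈ $17.5494 each)
Jan 15, sell 296: 296/563 × $9,880.30 → $5,194.61
Jan 17, sell 133: 133/267 × $4,685.69 → $2,334.07
Total COGS = $6,614.73 + $5,206.12 + $5,194.61 + $2,334.07 = $19,349.53
Ending inventory (cost pool remaining) = $2,351.62

COGS = $19,349.53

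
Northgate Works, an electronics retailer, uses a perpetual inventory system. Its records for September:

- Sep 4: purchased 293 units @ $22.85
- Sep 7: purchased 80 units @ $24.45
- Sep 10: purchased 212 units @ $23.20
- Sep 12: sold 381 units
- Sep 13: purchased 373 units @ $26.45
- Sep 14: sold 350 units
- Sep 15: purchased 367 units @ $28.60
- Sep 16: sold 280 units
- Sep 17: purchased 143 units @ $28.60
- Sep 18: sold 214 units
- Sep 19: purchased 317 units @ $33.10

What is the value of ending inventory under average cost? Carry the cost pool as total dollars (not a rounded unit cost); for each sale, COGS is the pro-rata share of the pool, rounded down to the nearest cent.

Ending inventory = $17,231.91

After Sep 4: 293 on hand, pool $6,695.05 (≈ $22.8500 each)
After Sep 7: 373 on hand, pool $8,651.05 (≈ $23.1932 each)
After Sep 10: 585 on hand, pool $13,569.45 (≈ $23.1956 each)
Sep 12, sell 381: 381/585 × $13,569.45 → $8,837.53
After Sep 13: 577 on hand, pool $14,597.77 (≈ $25.2994 each)
Sep 14, sell 350: 350/577 × $14,597.77 → $8,854.79
After Sep 15: 594 on hand, pool $16,239.18 (≈ $27.3387 each)
Sep 16, sell 280: 280/594 × $16,239.18 → $7,654.83
After Sep 17: 457 on hand, pool $12,674.15 (≈ $27.7334 each)
Sep 18, sell 214: 214/457 × $12,674.15 → $5,934.94
After Sep 19: 560 on hand, pool $17,231.91 (≈ $30.7713 each)
Total COGS = $8,837.53 + $8,854.79 + $7,654.83 + $5,934.94 = $31,282.09
Ending inventory (cost pool remaining) = $17,231.91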